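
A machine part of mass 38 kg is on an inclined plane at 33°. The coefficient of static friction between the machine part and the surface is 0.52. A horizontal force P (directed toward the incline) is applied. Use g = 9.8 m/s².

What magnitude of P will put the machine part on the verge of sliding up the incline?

P ≈ 658 N

At impending motion up the slope, friction acts down-slope at its limit: f = μ_s N.
Perpendicular to the incline: N = m g cos θ + P sin θ.
Along the incline: P cos θ = m g sin θ + μ_s N = m g sin θ + μ_s (m g cos θ + P sin θ).
Solving, P (cos θ − μ_s sin θ) = m g (sin θ + μ_s cos θ), so P = 38×9.8×(sin 33° + 0.52 cos 33°)/(cos 33° − 0.52 sin 33°) = 372×0.9807/0.5555 = 658 N.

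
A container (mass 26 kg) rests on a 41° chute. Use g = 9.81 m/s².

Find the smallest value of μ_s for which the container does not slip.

At the slip threshold m g sin θ = μ_s m g cos θ, so μ_s,min = tan θ.
μ_s,min = tan 41° = 0.869.

μ_s,min ≈ 0.869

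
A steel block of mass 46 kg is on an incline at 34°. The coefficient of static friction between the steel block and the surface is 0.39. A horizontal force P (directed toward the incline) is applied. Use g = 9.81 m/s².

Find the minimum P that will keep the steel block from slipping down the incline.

P_min ≈ 102 N

The steel block tends to slide down (tan θ > μ_s), so at the point of impending slip friction acts up-slope at its limit: f = μ_s N.
Perpendicular to the incline: N = m g cos θ + P sin θ.
Along the incline: P cos θ + μ_s N = m g sin θ, i.e. P cos θ + μ_s (m g cos θ + P sin θ) = m g sin θ.
Solving, P (cos θ + μ_s sin θ) = m g (sin θ − μ_s cos θ), so P = 451×0.2359/1.047 = 102 N.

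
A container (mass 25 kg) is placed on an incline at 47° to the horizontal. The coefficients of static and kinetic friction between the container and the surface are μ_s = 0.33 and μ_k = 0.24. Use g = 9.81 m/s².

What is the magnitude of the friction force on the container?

f ≈ 40.1 N (up the incline)

The normal reaction is N = m g cos θ = 167.3 N.
Along the slope the weight component is m g sin θ = 179.4 N; friction must supply exactly this, acting up-slope.
Maximum static friction available: μ_s N = 0.33 × 167.3 = 55.2 N.
Since |179.4| > 55.2 N, static friction cannot hold it; the container slides down the incline and kinetic friction applies: f = μ_k N = 0.24 × 167.3 = 40.1 N.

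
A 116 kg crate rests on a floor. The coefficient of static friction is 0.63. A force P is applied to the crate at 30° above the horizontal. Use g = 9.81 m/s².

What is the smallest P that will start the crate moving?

N = m g − P sin α (the pull lifts the crate).
At impending slip, P cos α = μ_s N = μ_s (m g − P sin α).
Solving: P (cos α + μ_s sin α) = μ_s m g → P = 0.63×1140/(cos 30° + 0.63 sin 30°) = 717/1.181 = 607 N.

P ≈ 607 N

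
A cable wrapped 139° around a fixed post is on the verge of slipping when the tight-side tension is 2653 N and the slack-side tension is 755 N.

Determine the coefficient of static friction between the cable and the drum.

μ ≈ 0.518

T₂/T₁ = e^{μβ} → μ = ln(T₂/T₁)/β.
β = 139° = 2.426 rad.
μ = ln(2653/755)/2.426 = ln(3.514)/2.426 = 0.518.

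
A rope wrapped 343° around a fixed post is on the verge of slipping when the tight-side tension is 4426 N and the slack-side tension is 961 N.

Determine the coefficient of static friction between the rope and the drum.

μ ≈ 0.255

T₂/T₁ = e^{μβ} → μ = ln(T₂/T₁)/β.
β = 343° = 5.986 rad.
μ = ln(4426/961)/5.986 = ln(4.606)/5.986 = 0.255.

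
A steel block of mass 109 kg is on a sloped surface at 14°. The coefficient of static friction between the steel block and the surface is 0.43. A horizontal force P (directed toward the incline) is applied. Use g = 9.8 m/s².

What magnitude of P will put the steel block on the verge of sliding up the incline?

P ≈ 813 N

At impending motion up the slope, friction acts down-slope at its limit: f = μ_s N.
Perpendicular to the incline: N = m g cos θ + P sin θ.
Along the incline: P cos θ = m g sin θ + μ_s N = m g sin θ + μ_s (m g cos θ + P sin θ).
Solving, P (cos θ − μ_s sin θ) = m g (sin θ + μ_s cos θ), so P = 109×9.8×(sin 14° + 0.43 cos 14°)/(cos 14° − 0.43 sin 14°) = 1070×0.6591/0.8663 = 813 N.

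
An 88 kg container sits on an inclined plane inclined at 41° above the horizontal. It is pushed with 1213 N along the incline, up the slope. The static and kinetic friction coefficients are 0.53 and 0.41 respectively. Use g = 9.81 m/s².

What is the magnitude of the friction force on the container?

f ≈ 267 N (down the incline)

Perpendicular to the surface, N = m g cos θ = 88·9.81·cos 41° = 651.5 N.
For equilibrium along the incline the friction force must supply f = m g sin θ − P = 566.4 − 1213 = -646.6 N (positive meaning up-slope).
Static friction can supply at most μ_s N = 345.3 N.
|-646.6| exceeds 345.3 N, so the container slips up-slope; friction is kinetic, f = μ_k N = 0.41×651.5 = 267 N.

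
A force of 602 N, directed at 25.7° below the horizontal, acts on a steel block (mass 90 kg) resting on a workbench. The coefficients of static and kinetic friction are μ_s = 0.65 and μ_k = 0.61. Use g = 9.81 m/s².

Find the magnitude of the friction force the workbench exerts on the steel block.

f ≈ 542 N

Vertical equilibrium gives N = m g + P sin α = 1144 N.
The horizontal driving force is P cos α = 542.4 N, so equilibrium needs friction f = 542.4 N.
μ_s N = 0.65 × 1144 = 743.6 N.
Since 542.4 N does not exceed the limit, the steel block stays at rest and f = 542 N.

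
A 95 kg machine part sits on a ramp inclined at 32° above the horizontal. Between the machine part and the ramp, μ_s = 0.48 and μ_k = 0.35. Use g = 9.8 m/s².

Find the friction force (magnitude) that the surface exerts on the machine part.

f ≈ 276 N (up the incline)

The normal reaction is N = m g cos θ = 789.5 N.
For equilibrium along the incline, friction must balance the weight component: f = m g sin θ = 493.4 N up the slope.
Static friction can supply at most μ_s N = 379 N.
Since |493.4| > 379 N, static friction cannot hold it; the machine part slides down the incline and kinetic friction applies: f = μ_k N = 0.35 × 789.5 = 276 N.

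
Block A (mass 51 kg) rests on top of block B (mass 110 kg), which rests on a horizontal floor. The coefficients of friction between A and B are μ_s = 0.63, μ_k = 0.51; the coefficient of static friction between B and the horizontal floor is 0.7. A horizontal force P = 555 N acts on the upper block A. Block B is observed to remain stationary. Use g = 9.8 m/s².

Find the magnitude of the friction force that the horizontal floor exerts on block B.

f ≈ 255 N

Normal force at the A–B interface: N₁ = m_A g = 499.8 N.
So the A–B interface can sustain at most μ_s N₁ = 314.9 N of static friction.
Since P = 555 N > 314.9 N, A slides on B; the A–B friction is kinetic: f₁ = μ_k N₁ = 0.51×499.8 = 255 N.
B experiences an equal 255 N forward from A (third law). B is in equilibrium, so the floor supplies f₂ = 255 N of static friction (limit μ_s(m_A+m_B)g = 1104 N, not exceeded).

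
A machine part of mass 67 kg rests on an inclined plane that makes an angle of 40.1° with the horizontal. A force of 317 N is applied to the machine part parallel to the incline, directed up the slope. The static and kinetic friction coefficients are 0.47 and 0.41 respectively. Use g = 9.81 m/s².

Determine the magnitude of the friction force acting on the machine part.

Perpendicular to the surface, N = m g cos θ = 67·9.81·cos 40.1° = 502.8 N.
For equilibrium along the incline the friction force must supply f = m g sin θ − P = 423.4 − 317 = 106.4 N (positive meaning up-slope).
Maximum static friction available: μ_s N = 0.47 × 502.8 = 236.3 N.
Since |106.4| ≤ 236.3 N, static friction is sufficient; f equals the required value, not μ_s N.

f ≈ 106 N (up the incline)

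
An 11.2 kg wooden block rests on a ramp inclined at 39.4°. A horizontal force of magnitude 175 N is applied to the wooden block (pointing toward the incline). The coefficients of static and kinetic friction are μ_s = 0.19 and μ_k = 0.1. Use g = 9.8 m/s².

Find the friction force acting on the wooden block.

f ≈ 19.6 N (down the incline)

Normal direction: N = m g cos θ + P sin θ = 195.9 N.
Parallel to the incline: P cos θ − m g sin θ = 135.2 − 69.67 = 65.56 N; the friction needed to balance this is 65.56 N acting down the slope.
The limit of static friction is μ_s N = 37.22 N.
|f_req| = 65.56 > 37.22 N → the wooden block slides up the incline; f = μ_k N = 0.1 × 195.9 = 19.6 N.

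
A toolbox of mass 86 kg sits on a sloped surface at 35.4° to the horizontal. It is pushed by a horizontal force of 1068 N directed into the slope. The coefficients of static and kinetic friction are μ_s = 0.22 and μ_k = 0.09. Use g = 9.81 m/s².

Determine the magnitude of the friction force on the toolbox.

f ≈ 118 N (down the incline)

The horizontal push has a component P sin θ into the surface, so N = m g cos θ + P sin θ = 687.7 + 618.7 = 1306 N.
Parallel to the incline: P cos θ − m g sin θ = 870.6 − 488.7 = 381.8 N; the friction needed to balance this is 381.8 N acting down the slope.
Maximum static friction: μ_s N = 0.22 × 1306 = 287.4 N.
|f_req| = 381.8 > 287.4 N → the toolbox slides up the incline; f = μ_k N = 0.09 × 1306 = 118 N.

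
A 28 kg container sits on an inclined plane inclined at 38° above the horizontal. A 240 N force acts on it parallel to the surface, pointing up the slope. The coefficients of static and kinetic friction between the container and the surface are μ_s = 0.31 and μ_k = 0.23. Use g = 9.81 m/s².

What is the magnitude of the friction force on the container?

Normal force: N = m g cos θ = 28 × 9.81 × cos 38° = 216.5 N.
For equilibrium along the incline the friction force must supply f = m g sin θ − P = 169.1 − 240 = -70.89 N (positive meaning up-slope).
Maximum static friction available: μ_s N = 0.31 × 216.5 = 67.1 N.
|-70.89| exceeds 67.1 N, so the container slips up-slope; friction is kinetic, f = μ_k N = 0.23×216.5 = 49.8 N.

f ≈ 49.8 N (down the incline)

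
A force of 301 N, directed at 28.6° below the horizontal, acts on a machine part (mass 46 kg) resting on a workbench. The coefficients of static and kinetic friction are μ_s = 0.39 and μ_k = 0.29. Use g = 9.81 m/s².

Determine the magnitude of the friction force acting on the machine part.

Vertical equilibrium gives N = m g + P sin α = 595.3 N.
The horizontal driving force is P cos α = 264.3 N, so equilibrium needs friction f = 264.3 N.
μ_s N = 0.39 × 595.3 = 232.2 N.
The required friction exceeds μ_s N, so the machine part moves and f = μ_k N = 173 N.

f ≈ 173 N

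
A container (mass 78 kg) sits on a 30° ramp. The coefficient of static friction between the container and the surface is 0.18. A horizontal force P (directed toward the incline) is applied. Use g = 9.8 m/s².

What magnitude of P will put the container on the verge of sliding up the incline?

P ≈ 646 N

At impending motion up the slope, friction acts down-slope at its limit: f = μ_s N.
Perpendicular to the incline: N = m g cos θ + P sin θ.
Along the incline: P cos θ = m g sin θ + μ_s N = m g sin θ + μ_s (m g cos θ + P sin θ).
Solving, P (cos θ − μ_s sin θ) = m g (sin θ + μ_s cos θ), so P = 78×9.8×(sin 30° + 0.18 cos 30°)/(cos 30° − 0.18 sin 30°) = 764×0.6559/0.776 = 646 N.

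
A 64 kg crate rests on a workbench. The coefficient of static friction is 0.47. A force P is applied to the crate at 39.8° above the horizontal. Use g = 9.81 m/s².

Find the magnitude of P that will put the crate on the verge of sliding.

N = m g − P sin α (the pull lifts the crate).
At impending slip, P cos α = μ_s N = μ_s (m g − P sin α).
Solving: P (cos α + μ_s sin α) = μ_s m g → P = 0.47×628/(cos 39.8° + 0.47 sin 39.8°) = 295/1.069 = 276 N.

P ≈ 276 N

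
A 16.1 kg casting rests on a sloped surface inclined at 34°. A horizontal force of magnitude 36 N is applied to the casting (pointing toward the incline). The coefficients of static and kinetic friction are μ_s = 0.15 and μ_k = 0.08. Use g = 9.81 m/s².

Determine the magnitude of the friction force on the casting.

f ≈ 12.1 N (up the incline)

Resolve perpendicular to the incline: N = m g cos θ + P sin θ = 16.1×9.81×cos 34° + 36×sin 34° = 151.1 N.
Along the incline, the net driving force (taking up-slope positive) is P cos θ − m g sin θ = 29.85 − 88.32 = -58.47 N, so equilibrium requires friction f = 58.47 N (up-slope).
Maximum static friction: μ_s N = 0.15 × 151.1 = 22.66 N.
The required 58.47 N exceeds the static limit, so the casting slides down-slope and f = μ_k N = 0.08×151.1 = 12.1 N.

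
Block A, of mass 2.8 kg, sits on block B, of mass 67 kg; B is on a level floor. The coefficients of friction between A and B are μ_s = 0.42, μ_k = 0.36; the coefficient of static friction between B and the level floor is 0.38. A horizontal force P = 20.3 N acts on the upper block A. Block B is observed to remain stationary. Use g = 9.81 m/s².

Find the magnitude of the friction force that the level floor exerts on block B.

f ≈ 9.89 N

Between the blocks, N₁ = m_A g = 27.47 N.
Maximum static friction on A from B: μ_s N₁ = 0.42×27.47 = 11.54 N.
P = 20.3 N exceeds that limit, so A slips over B and the interface friction becomes kinetic: f₁ = μ_k N₁ = 0.36×27.47 = 9.89 N.
By Newton's third law B feels 9.89 N forward from A. With B stationary, the floor's static friction on B balances it: f₂ = 9.89 N (well within μ_s(m_A+m_B)g = 260.2 N).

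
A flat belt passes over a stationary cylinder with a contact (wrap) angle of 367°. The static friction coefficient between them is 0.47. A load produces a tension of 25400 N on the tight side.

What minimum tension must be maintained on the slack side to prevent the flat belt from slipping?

T_min ≈ 1250 N

Capstan equation at impending slip: T_tight/T_slack = e^{μβ}.
β = 367° = 6.405 rad; e^{μβ} = e^{0.47×6.405} = 20.3.
T_slack = T_tight / e^{μβ} = 25400 / 20.3 = 1250 N.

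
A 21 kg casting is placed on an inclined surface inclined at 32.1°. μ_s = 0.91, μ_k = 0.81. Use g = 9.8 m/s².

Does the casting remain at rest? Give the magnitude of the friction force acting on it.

f ≈ 109 N

N = m g cos θ = 174 N.
Down-slope weight component: m g sin θ = 109 N.
μ_s N = 159 N.
109 ≤ 159 N, so it stays put; friction = 109 N.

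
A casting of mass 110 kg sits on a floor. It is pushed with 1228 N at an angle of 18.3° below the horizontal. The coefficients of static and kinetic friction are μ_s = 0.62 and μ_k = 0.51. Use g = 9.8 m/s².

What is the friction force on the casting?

f ≈ 746 N

N = m g + P sin α = 1078 + 1228×sin 18.3° = 1464 N.
For equilibrium, f = P cos α = 1228×cos 18.3° = 1166 N.
The static-friction limit is μ_s N = 907.4 N.
1166 > 907.4 N → the casting slides; f = μ_k N = 0.51×1464 = 746 N.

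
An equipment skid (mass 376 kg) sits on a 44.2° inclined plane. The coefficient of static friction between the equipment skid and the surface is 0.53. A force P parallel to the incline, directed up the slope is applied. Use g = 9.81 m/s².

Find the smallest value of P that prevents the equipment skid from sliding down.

P_min ≈ 1170 N

The equipment skid tends to slide down (tan θ > μ_s), so at the point of impending slip friction acts up-slope at its limit: f = μ_s N.
P is parallel to the surface, so N = m g cos θ = 2640 N.
Along the incline: P + μ_s N = m g sin θ, so P = 2570 − 0.53×2640 = 1170 N.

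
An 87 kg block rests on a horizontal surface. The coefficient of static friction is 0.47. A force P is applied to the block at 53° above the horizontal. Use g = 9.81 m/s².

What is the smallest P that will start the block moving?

P ≈ 411 N

N = m g − P sin α (the pull lifts the block).
At impending slip, P cos α = μ_s N = μ_s (m g − P sin α).
Solving: P (cos α + μ_s sin α) = μ_s m g → P = 0.47×853/(cos 53° + 0.47 sin 53°) = 401/0.9772 = 411 N.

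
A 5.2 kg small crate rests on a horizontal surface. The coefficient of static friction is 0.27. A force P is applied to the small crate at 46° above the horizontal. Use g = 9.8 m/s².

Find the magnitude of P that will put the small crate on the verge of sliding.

P ≈ 15.5 N

N = m g − P sin α (the pull lifts the small crate).
At impending slip, P cos α = μ_s N = μ_s (m g − P sin α).
Solving: P (cos α + μ_s sin α) = μ_s m g → P = 0.27×51/(cos 46° + 0.27 sin 46°) = 13.8/0.8889 = 15.5 N.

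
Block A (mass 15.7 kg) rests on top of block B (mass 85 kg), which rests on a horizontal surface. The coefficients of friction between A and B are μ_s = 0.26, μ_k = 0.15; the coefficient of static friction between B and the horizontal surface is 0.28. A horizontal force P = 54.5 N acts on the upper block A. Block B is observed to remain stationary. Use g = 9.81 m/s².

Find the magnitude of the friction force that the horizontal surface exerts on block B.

f ≈ 23.1 N

Normal force at the A–B interface: N₁ = m_A g = 154 N.
So the A–B interface can sustain at most μ_s N₁ = 40.04 N of static friction.
Since P = 54.5 N > 40.04 N, A slides on B; the A–B friction is kinetic: f₁ = μ_k N₁ = 0.15×154 = 23.1 N.
B experiences an equal 23.1 N forward from A (third law). B is in equilibrium, so the floor supplies f₂ = 23.1 N of static friction (limit μ_s(m_A+m_B)g = 276.6 N, not exceeded).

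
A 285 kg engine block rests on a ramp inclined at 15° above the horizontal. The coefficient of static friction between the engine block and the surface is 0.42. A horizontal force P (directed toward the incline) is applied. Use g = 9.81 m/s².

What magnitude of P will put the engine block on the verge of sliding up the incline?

At impending motion up the slope, friction acts down-slope at its limit: f = μ_s N.
Perpendicular to the incline: N = m g cos θ + P sin θ.
Along the incline: P cos θ = m g sin θ + μ_s N = m g sin θ + μ_s (m g cos θ + P sin θ).
Solving, P (cos θ − μ_s sin θ) = m g (sin θ + μ_s cos θ), so P = 285×9.81×(sin 15° + 0.42 cos 15°)/(cos 15° − 0.42 sin 15°) = 2800×0.6645/0.8572 = 2170 N.

P ≈ 2170 N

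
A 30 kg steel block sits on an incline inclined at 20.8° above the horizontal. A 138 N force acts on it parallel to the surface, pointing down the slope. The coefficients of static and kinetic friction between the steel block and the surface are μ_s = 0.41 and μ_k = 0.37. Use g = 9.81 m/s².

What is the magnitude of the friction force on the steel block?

Normal force: N = m g cos θ = 30 × 9.81 × cos 20.8° = 275.1 N.
The friction needed for equilibrium is m g sin θ + P = 104.5 + 138 = 242.5 N, measured positive up-slope.
Static friction can supply at most μ_s N = 112.8 N.
Since |242.5| > 112.8 N, static friction cannot hold it; the steel block slides down the incline and kinetic friction applies: f = μ_k N = 0.37 × 275.1 = 102 N.

f ≈ 102 N (up the incline)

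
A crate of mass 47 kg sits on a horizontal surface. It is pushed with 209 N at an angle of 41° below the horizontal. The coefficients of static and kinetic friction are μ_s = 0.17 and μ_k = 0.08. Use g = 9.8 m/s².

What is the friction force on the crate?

f ≈ 47.8 N

N = m g + P sin α = 460.6 + 209×sin 41° = 597.7 N.
For equilibrium, f = P cos α = 209×cos 41° = 157.7 N.
μ_s N = 0.17 × 597.7 = 101.6 N.
The required friction exceeds μ_s N, so the crate moves and f = μ_k N = 47.8 N.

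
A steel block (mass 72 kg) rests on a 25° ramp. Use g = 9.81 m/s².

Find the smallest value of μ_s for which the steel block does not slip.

μ_s,min ≈ 0.466

At the slip threshold m g sin θ = μ_s m g cos θ, so μ_s,min = tan θ.
μ_s,min = tan 25° = 0.466.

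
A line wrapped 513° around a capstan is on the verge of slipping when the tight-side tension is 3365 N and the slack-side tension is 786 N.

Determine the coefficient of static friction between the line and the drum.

T₂/T₁ = e^{μβ} → μ = ln(T₂/T₁)/β.
β = 513° = 8.954 rad.
μ = ln(3365/786)/8.954 = ln(4.281)/8.954 = 0.162.

μ ≈ 0.162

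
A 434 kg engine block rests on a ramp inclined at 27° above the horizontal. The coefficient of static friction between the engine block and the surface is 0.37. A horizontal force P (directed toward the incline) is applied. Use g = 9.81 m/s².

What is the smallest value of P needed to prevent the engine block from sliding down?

P_min ≈ 500 N

The engine block tends to slide down (tan θ > μ_s), so at the point of impending slip friction acts up-slope at its limit: f = μ_s N.
Perpendicular to the incline: N = m g cos θ + P sin θ.
Along the incline: P cos θ + μ_s N = m g sin θ, i.e. P cos θ + μ_s (m g cos θ + P sin θ) = m g sin θ.
Solving, P (cos θ + μ_s sin θ) = m g (sin θ − μ_s cos θ), so P = 4260×0.1243/1.059 = 500 N.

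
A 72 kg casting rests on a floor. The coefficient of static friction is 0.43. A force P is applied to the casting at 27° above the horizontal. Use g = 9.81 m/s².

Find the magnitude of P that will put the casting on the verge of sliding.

P ≈ 280 N

N = m g − P sin α (the pull lifts the casting).
At impending slip, P cos α = μ_s N = μ_s (m g − P sin α).
Solving: P (cos α + μ_s sin α) = μ_s m g → P = 0.43×706/(cos 27° + 0.43 sin 27°) = 304/1.086 = 280 N.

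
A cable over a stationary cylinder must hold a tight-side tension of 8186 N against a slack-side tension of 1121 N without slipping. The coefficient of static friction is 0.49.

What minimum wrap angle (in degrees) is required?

T₂/T₁ = e^{μβ} → β = ln(T₂/T₁)/μ.
β = ln(8186/1121)/0.49 = 1.988/0.49 = 4.058 rad.
In degrees: β = 4.058 × 180/π = 232°.

β_min ≈ 232°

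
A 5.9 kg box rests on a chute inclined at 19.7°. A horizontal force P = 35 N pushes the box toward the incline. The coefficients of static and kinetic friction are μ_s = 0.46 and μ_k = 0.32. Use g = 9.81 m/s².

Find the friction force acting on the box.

f ≈ 13.4 N (down the incline)

The horizontal push has a component P sin θ into the surface, so N = m g cos θ + P sin θ = 54.49 + 11.8 = 66.29 N.
Parallel to the incline: P cos θ − m g sin θ = 32.95 − 19.51 = 13.44 N; the friction needed to balance this is 13.44 N acting down the slope.
Maximum static friction: μ_s N = 0.46 × 66.29 = 30.49 N.
|f_req| = 13.44 ≤ 30.49 N → the box is in equilibrium; friction equals the required value.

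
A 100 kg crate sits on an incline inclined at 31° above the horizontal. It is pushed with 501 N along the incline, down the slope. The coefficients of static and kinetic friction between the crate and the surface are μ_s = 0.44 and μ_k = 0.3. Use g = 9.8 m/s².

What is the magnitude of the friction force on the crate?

f ≈ 252 N (up the incline)

The normal reaction is N = m g cos θ = 840 N.
The friction needed for equilibrium is m g sin θ + P = 504.7 + 501 = 1006 N, measured positive up-slope.
Maximum static friction available: μ_s N = 0.44 × 840 = 369.6 N.
|1006| exceeds 369.6 N, so the crate slips down-slope; friction is kinetic, f = μ_k N = 0.3×840 = 252 N.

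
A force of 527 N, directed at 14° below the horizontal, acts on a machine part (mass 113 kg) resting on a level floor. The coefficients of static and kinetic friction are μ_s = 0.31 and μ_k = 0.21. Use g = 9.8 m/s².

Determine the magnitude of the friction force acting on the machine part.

The vertical component of P adds to the normal force: N = m g + P sin α = 1107 + 127.5 = 1235 N.
For equilibrium, f = P cos α = 527×cos 14° = 511.3 N.
μ_s N = 0.31 × 1235 = 382.8 N.
The required friction exceeds μ_s N, so the machine part moves and f = μ_k N = 259 N.

f ≈ 259 N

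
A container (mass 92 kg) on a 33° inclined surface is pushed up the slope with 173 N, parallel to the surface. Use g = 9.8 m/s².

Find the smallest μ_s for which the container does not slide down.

N = m g cos θ = 756.1 N.
Friction must make up the shortfall along the incline: f = m g sin θ − P = 491 − 173 = 318 N.
At the threshold f = μ_s N, so μ_s,min = 318/756.1 = 0.421.

μ_s,min ≈ 0.421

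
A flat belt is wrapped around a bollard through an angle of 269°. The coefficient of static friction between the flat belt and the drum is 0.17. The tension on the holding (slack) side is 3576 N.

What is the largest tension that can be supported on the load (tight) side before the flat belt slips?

At impending slip the capstan equation gives T₂/T₁ = e^{μβ} with β in radians.
β = 269° × π/180 = 4.695 rad.
e^{μβ} = e^{0.17×4.695} = 2.221.
T₂ = T₁ · e^{μβ} = 3576 × 2.221 = 7940 N.

T_max ≈ 7940 N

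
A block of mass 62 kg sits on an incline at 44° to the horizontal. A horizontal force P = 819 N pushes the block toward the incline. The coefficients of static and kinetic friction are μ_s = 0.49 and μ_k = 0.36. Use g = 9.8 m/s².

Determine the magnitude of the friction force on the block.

The horizontal push has a component P sin θ into the surface, so N = m g cos θ + P sin θ = 437.1 + 568.9 = 1006 N.
Parallel to the incline: P cos θ − m g sin θ = 589.1 − 422.1 = 167.1 N; the friction needed to balance this is 167.1 N acting down the slope.
The limit of static friction is μ_s N = 492.9 N.
Since 167.1 N is within the 492.9 N limit, the block stays put and friction is exactly 167 N.

f ≈ 167 N (down the incline)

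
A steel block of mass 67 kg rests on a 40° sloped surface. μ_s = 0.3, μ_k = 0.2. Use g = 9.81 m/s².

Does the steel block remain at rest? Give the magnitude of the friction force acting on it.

N = m g cos θ = 503 N.
Down-slope weight component: m g sin θ = 422 N.
μ_s N = 151 N.
422 > 151 N, so it slides; kinetic friction f = μ_k N = 0.2×503 = 101 N.

f ≈ 101 N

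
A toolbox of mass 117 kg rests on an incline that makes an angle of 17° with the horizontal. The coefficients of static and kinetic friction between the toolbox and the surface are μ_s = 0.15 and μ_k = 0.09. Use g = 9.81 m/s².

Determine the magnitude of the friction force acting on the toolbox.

The normal reaction is N = m g cos θ = 1098 N.
For equilibrium along the incline, friction must balance the weight component: f = m g sin θ = 335.6 N up the slope.
Static friction can supply at most μ_s N = 164.6 N.
|335.6| exceeds 164.6 N, so the toolbox slips down-slope; friction is kinetic, f = μ_k N = 0.09×1098 = 98.8 N.

f ≈ 98.8 N (up the incline)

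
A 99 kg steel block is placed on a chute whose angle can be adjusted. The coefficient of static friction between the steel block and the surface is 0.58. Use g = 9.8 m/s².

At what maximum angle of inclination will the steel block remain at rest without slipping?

θ_max ≈ 30.1°

At the slip threshold, m g sin θ = μ_s · m g cos θ, so tan θ = μ_s.
θ_max = arctan(0.58) = 30.1°.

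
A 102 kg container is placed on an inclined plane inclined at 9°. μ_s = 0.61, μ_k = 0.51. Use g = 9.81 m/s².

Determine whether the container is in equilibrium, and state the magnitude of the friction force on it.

f ≈ 157 N

N = m g cos θ = 988 N.
Down-slope weight component: m g sin θ = 157 N.
μ_s N = 603 N.
157 ≤ 603 N, so it stays put; friction = 157 N.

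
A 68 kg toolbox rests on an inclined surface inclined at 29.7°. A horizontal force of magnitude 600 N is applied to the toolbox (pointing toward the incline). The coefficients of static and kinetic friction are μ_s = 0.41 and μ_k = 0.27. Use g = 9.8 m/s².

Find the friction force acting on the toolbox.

Resolve perpendicular to the incline: N = m g cos θ + P sin θ = 68×9.8×cos 29.7° + 600×sin 29.7° = 876.1 N.
Along the incline, the net driving force (taking up-slope positive) is P cos θ − m g sin θ = 521.2 − 330.2 = 191 N, so equilibrium requires friction f = -191 N (down-slope).
Maximum static friction: μ_s N = 0.41 × 876.1 = 359.2 N.
|f_req| = 191 ≤ 359.2 N → the toolbox is in equilibrium; friction equals the required value.

f ≈ 191 N (down the incline)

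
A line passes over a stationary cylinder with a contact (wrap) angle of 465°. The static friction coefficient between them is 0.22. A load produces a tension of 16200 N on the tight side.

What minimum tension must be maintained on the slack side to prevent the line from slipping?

T_min ≈ 2720 N

Capstan equation at impending slip: T_tight/T_slack = e^{μβ}.
β = 465° = 8.116 rad; e^{μβ} = e^{0.22×8.116} = 5.962.
T_slack = T_tight / e^{μβ} = 16200 / 5.962 = 2720 N.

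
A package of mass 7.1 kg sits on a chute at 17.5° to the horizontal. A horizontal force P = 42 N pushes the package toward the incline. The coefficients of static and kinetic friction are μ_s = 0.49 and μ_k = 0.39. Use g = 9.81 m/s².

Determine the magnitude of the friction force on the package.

f ≈ 19.1 N (down the incline)

Normal direction: N = m g cos θ + P sin θ = 79.06 N.
Along the incline, the net driving force (taking up-slope positive) is P cos θ − m g sin θ = 40.06 − 20.94 = 19.11 N, so equilibrium requires friction f = -19.11 N (down-slope).
Maximum static friction: μ_s N = 0.49 × 79.06 = 38.74 N.
|f_req| = 19.11 ≤ 38.74 N → the package is in equilibrium; friction equals the required value.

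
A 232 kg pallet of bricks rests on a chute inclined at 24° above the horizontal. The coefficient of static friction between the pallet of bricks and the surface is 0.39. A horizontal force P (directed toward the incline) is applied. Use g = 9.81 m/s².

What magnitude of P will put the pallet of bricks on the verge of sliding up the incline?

At impending motion up the slope, friction acts down-slope at its limit: f = μ_s N.
Perpendicular to the incline: N = m g cos θ + P sin θ.
Along the incline: P cos θ = m g sin θ + μ_s N = m g sin θ + μ_s (m g cos θ + P sin θ).
Solving, P (cos θ − μ_s sin θ) = m g (sin θ + μ_s cos θ), so P = 232×9.81×(sin 24° + 0.39 cos 24°)/(cos 24° − 0.39 sin 24°) = 2280×0.763/0.7549 = 2300 N.

P ≈ 2300 N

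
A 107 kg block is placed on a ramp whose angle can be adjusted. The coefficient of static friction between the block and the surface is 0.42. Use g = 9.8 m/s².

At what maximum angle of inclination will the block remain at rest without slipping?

At the slip threshold, m g sin θ = μ_s · m g cos θ, so tan θ = μ_s.
θ_max = arctan(0.42) = 22.8°.

θ_max ≈ 22.8°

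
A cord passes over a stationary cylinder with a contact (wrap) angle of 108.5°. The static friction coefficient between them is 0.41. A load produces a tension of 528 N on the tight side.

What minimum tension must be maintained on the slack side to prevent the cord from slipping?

T_min ≈ 243 N

Capstan equation at impending slip: T_tight/T_slack = e^{μβ}.
β = 108.5° = 1.894 rad; e^{μβ} = e^{0.41×1.894} = 2.174.
T_slack = T_tight / e^{μβ} = 528 / 2.174 = 243 N.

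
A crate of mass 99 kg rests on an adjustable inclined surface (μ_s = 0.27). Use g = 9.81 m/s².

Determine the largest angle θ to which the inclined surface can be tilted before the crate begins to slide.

At the slip threshold, m g sin θ = μ_s · m g cos θ, so tan θ = μ_s.
θ_max = arctan(0.27) = 15.1°.

θ_max ≈ 15.1°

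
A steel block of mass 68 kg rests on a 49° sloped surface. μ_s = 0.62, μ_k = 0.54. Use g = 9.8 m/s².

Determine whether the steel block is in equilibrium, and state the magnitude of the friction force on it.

f ≈ 236 N

N = m g cos θ = 437 N.
Down-slope weight component: m g sin θ = 503 N.
μ_s N = 271 N.
503 > 271 N, so it slides; kinetic friction f = μ_k N = 0.54×437 = 236 N.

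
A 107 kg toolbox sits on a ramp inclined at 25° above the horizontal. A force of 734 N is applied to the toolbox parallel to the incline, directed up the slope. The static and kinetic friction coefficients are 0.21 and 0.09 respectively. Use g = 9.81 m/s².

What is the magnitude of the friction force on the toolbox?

Perpendicular to the surface, N = m g cos θ = 107·9.81·cos 25° = 951.3 N.
The friction needed for equilibrium is m g sin θ − P = 443.6 − 734 = -290.4 N, measured positive up-slope.
The static-friction ceiling is μ_s N = 0.21 × 951.3 = 199.8 N.
Since |-290.4| > 199.8 N, static friction cannot hold it; the toolbox slides up the incline and kinetic friction applies: f = μ_k N = 0.09 × 951.3 = 85.6 N.

f ≈ 85.6 N (down the incline)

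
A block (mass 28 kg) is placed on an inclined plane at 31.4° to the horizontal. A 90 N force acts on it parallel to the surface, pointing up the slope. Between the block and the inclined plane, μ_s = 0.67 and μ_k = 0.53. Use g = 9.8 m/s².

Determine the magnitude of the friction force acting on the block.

Perpendicular to the surface, N = m g cos θ = 28·9.8·cos 31.4° = 234.2 N.
Parallel to the incline, ΣF = 0 gives f = m g sin θ − P = 143 − 90 = 52.97 N (up-slope positive).
The static-friction ceiling is μ_s N = 0.67 × 234.2 = 156.9 N.
Since |52.97| ≤ 156.9 N, the block remains in static equilibrium and friction takes exactly the required value.

f ≈ 53 N (up the incline)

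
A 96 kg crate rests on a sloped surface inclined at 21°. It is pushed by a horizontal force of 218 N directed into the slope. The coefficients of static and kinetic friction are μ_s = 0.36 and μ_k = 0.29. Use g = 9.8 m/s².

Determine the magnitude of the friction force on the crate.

f ≈ 134 N (up the incline)

Resolve perpendicular to the incline: N = m g cos θ + P sin θ = 96×9.8×cos 21° + 218×sin 21° = 956.4 N.
Along the incline, the net driving force (taking up-slope positive) is P cos θ − m g sin θ = 203.5 − 337.2 = -133.6 N, so equilibrium requires friction f = 133.6 N (up-slope).
Maximum static friction: μ_s N = 0.36 × 956.4 = 344.3 N.
Since 133.6 N is within the 344.3 N limit, the crate stays put and friction is exactly 134 N.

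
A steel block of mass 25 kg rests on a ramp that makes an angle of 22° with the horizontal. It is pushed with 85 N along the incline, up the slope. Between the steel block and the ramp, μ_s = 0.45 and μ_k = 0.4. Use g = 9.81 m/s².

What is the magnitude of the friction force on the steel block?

f ≈ 6.87 N (up the incline)

The normal reaction is N = m g cos θ = 227.4 N.
Parallel to the incline, ΣF = 0 gives f = m g sin θ − P = 91.87 − 85 = 6.872 N (up-slope positive).
Static friction can supply at most μ_s N = 102.3 N.
Since |6.872| ≤ 102.3 N, static friction is sufficient; f equals the required value, not μ_s N.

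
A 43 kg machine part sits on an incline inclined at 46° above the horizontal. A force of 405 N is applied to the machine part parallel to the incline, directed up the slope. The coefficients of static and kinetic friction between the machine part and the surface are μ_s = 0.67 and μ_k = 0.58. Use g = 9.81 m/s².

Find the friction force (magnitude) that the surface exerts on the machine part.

Perpendicular to the surface, N = m g cos θ = 43·9.81·cos 46° = 293 N.
Parallel to the incline, ΣF = 0 gives f = m g sin θ − P = 303.4 − 405 = -101.6 N (up-slope positive).
Maximum static friction available: μ_s N = 0.67 × 293 = 196.3 N.
Since |-101.6| ≤ 196.3 N, the machine part remains in static equilibrium and friction takes exactly the required value.

f ≈ 102 N (down the incline)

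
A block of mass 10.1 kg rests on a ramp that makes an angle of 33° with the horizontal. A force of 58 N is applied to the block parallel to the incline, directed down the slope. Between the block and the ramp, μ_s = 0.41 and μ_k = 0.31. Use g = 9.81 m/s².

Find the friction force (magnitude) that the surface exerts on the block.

f ≈ 25.8 N (up the incline)

Normal force: N = m g cos θ = 10.1 × 9.81 × cos 33° = 83.1 N.
For equilibrium along the incline the friction force must supply f = m g sin θ + P = 53.96 + 58 = 112 N (positive meaning up-slope).
Maximum static friction available: μ_s N = 0.41 × 83.1 = 34.07 N.
|112| exceeds 34.07 N, so the block slips down-slope; friction is kinetic, f = μ_k N = 0.31×83.1 = 25.8 N.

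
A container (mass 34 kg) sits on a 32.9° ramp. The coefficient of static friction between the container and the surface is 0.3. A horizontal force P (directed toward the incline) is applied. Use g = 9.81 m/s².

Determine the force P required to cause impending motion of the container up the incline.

At impending motion up the slope, friction acts down-slope at its limit: f = μ_s N.
Perpendicular to the incline: N = m g cos θ + P sin θ.
Along the incline: P cos θ = m g sin θ + μ_s N = m g sin θ + μ_s (m g cos θ + P sin θ).
Solving, P (cos θ − μ_s sin θ) = m g (sin θ + μ_s cos θ), so P = 34×9.81×(sin 32.9° + 0.3 cos 32.9°)/(cos 32.9° − 0.3 sin 32.9°) = 334×0.7951/0.6767 = 392 N.

P ≈ 392 N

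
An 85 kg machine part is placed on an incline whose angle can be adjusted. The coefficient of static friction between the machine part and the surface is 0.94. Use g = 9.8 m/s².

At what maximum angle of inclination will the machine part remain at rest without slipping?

θ_max ≈ 43.2°

At the slip threshold, m g sin θ = μ_s · m g cos θ, so tan θ = μ_s.
θ_max = arctan(0.94) = 43.2°.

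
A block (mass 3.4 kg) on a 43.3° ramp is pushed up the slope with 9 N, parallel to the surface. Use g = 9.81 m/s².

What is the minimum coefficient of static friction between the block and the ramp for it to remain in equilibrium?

N = m g cos θ = 24.27 N.
Friction must make up the shortfall along the incline: f = m g sin θ − P = 22.87 − 9 = 13.87 N.
At the threshold f = μ_s N, so μ_s,min = 13.87/24.27 = 0.572.

μ_s,min ≈ 0.572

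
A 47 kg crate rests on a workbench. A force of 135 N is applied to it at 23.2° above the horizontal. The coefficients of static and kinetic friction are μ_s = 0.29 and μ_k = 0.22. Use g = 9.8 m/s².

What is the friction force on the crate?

N = m g − P sin α = 460.6 − 135×sin 23.2° = 407.4 N.
Horizontally, friction must balance P cos α = 124.1 N.
The static-friction limit is μ_s N = 118.2 N.
The required friction exceeds μ_s N, so the crate moves and f = μ_k N = 89.6 N.

f ≈ 89.6 N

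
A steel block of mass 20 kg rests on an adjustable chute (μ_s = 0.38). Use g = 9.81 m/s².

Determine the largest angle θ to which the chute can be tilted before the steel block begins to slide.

At the slip threshold, m g sin θ = μ_s · m g cos θ, so tan θ = μ_s.
θ_max = arctan(0.38) = 20.8°.

θ_max ≈ 20.8°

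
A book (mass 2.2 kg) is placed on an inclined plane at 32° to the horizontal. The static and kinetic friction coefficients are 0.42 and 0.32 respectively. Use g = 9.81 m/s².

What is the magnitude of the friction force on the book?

f ≈ 5.86 N (up the incline)

The normal reaction is N = m g cos θ = 18.3 N.
Along the slope the weight component is m g sin θ = 11.44 N; friction must supply exactly this, acting up-slope.
Static friction can supply at most μ_s N = 7.687 N.
|11.44| exceeds 7.687 N, so the book slips down-slope; friction is kinetic, f = μ_k N = 0.32×18.3 = 5.86 N.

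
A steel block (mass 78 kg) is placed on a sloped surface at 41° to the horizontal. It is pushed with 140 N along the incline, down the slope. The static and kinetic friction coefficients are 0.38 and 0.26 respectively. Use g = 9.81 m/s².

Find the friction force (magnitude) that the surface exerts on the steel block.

f ≈ 150 N (up the incline)

Perpendicular to the surface, N = m g cos θ = 78·9.81·cos 41° = 577.5 N.
The friction needed for equilibrium is m g sin θ + P = 502 + 140 = 642 N, measured positive up-slope.
The static-friction ceiling is μ_s N = 0.38 × 577.5 = 219.4 N.
|642| exceeds 219.4 N, so the steel block slips down-slope; friction is kinetic, f = μ_k N = 0.26×577.5 = 150 N.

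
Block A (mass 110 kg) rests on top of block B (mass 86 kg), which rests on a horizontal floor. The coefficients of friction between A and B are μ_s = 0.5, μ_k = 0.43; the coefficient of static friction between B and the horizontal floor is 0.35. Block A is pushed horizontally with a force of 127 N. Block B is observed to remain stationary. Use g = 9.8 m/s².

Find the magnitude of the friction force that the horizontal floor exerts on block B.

Between the blocks, N₁ = m_A g = 1078 N.
Maximum static friction on A from B: μ_s N₁ = 0.5×1078 = 539 N.
Since P = 127 N ≤ 539 N, A does not slip on B; friction on A equals P = 127 N.
B experiences an equal 127 N forward from A (third law). B is in equilibrium, so the floor supplies f₂ = 127 N of static friction (limit μ_s(m_A+m_B)g = 672.3 N, not exceeded).

f ≈ 127 N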